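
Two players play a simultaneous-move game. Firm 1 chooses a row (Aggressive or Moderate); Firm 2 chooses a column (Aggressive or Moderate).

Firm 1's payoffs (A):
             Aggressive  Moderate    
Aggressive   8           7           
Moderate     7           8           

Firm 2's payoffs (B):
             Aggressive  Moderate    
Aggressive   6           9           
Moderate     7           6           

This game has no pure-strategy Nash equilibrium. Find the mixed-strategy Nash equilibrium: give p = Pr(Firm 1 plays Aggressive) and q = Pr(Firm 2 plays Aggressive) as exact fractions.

p = 1/4, q = 1/2

In a mixed NE each player is indifferent between their pure strategies, so the opponent's mix sets the indifference.
Firm 2 indifferent between Aggressive and Moderate: p·6 + (1−p)·7 = p·9 + (1−p)·6 ⟹ 7 + (-1)p = 6 + 3p ⟹ p = 1/4.
Firm 1 indifferent between Aggressive and Moderate: q·8 + (1−q)·7 = q·7 + (1−q)·8 ⟹ 7 + 1q = 8 + (-1)q ⟹ q = 1/2.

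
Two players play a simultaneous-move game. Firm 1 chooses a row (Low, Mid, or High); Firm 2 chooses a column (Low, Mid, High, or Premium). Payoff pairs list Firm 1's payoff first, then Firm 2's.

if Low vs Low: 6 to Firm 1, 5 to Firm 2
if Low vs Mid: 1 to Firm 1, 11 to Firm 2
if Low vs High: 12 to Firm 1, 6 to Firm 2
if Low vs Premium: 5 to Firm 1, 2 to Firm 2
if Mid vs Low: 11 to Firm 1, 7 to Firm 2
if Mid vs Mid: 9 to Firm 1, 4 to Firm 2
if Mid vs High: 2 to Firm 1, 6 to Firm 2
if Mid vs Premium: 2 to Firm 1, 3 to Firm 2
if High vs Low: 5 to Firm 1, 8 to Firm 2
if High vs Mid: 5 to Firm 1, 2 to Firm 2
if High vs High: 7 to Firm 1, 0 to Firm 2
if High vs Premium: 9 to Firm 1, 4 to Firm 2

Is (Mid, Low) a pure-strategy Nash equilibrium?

Yes

Holding Firm 2 at Low: Firm 1 gets 11 from Mid, versus 6 from Low, 5 from High. No profitable deviation for Firm 1.
Holding Firm 1 at Mid: Firm 2 gets 7 from Low, versus 4 from Mid, 6 from High, 3 from Premium. No profitable deviation for Firm 2 either.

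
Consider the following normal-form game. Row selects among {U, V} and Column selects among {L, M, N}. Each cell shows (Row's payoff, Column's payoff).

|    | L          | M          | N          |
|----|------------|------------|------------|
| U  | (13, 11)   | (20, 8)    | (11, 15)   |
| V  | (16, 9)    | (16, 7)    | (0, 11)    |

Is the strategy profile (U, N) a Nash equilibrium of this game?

Yes

Holding Column at N: Row gets 11 from U, versus 0 from V. No profitable deviation for Row.
Holding Row at U: Column gets 15 from N, versus 11 from L, 8 from M. No profitable deviation for Column either.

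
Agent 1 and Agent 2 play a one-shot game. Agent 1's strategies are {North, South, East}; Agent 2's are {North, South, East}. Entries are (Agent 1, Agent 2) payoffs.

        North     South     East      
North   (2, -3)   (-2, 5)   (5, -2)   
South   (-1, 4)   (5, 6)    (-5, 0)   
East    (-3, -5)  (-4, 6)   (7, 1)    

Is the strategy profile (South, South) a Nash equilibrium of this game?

Yes

Holding Agent 2 at South: Agent 1 gets 5 from South, versus -2 from North, -4 from East. No profitable deviation for Agent 1.
Holding Agent 1 at South: Agent 2 gets 6 from South, versus 4 from North, 0 from East. No profitable deviation for Agent 2 either.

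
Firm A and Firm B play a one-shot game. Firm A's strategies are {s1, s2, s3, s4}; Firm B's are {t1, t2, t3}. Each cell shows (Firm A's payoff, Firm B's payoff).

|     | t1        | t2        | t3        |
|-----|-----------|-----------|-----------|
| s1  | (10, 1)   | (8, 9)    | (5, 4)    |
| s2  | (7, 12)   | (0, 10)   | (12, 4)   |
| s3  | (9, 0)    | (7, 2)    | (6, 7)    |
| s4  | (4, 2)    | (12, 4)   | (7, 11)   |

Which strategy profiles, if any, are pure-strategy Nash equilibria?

No pure-strategy Nash equilibrium

Find each player's best response to every opponent strategy; NE are the intersections.
Firm A's best responses — vs t1: s1 (payoff 10); vs t2: s4 (payoff 12); vs t3: s2 (payoff 12).
Firm B's best responses — vs s1: t2 (payoff 9); vs s2: t1 (payoff 12); vs s3: t3 (payoff 7); vs s4: t3 (payoff 11).
No cell has both players best-responding. For instance, Firm A's best reply to t1 is s1, but against s1 Firm B prefers t2 over t1.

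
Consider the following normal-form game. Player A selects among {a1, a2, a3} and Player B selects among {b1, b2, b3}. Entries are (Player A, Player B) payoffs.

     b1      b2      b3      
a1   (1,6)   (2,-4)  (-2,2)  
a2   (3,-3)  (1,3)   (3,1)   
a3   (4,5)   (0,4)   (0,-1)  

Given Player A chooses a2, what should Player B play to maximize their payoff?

With Player A fixed at a2, Player B's payoffs are: b1 → -3, b2 → 3, b3 → 1.
The maximum is 3, achieved by b2.

b2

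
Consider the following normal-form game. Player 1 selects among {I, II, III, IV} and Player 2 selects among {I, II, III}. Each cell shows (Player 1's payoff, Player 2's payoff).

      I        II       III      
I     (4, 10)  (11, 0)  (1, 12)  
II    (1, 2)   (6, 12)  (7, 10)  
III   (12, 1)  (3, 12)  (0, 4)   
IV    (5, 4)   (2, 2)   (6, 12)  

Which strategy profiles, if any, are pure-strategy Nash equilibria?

None

A profile is a Nash equilibrium when each player is best-responding to the other.
Player 1's best responses — vs I: III (payoff 12); vs II: I (payoff 11); vs III: II (payoff 7).
Player 2's best responses — vs I: III (payoff 12); vs II: II (payoff 12); vs III: II (payoff 12); vs IV: III (payoff 12).
No cell has both players best-responding. For instance, Player 1's best reply to I is III, but against III Player 2 prefers II over I.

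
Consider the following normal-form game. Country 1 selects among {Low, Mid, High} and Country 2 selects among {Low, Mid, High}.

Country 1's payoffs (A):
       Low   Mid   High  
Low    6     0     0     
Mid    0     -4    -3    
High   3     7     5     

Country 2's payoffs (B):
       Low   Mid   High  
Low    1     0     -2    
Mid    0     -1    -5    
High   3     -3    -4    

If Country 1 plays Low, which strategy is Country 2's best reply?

Low

With Country 1 fixed at Low, Country 2's payoffs are: Low → 1, Mid → 0, High → -2.
The maximum is 1, achieved by Low.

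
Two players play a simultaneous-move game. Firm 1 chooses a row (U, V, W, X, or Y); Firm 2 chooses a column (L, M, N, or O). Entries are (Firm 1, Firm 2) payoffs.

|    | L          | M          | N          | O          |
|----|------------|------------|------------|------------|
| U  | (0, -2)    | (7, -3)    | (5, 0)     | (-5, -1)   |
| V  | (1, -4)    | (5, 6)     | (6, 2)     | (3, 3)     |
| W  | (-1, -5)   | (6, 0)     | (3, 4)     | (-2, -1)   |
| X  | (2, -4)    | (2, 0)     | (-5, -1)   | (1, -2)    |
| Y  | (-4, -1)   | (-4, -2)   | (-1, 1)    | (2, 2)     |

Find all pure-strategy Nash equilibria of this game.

No pure-strategy Nash equilibrium

Check mutual best responses: a cell is a NE iff neither player can gain by unilaterally deviating.
Firm 1's best responses — vs L: X (payoff 2); vs M: U (payoff 7); vs N: V (payoff 6); vs O: V (payoff 3).
Firm 2's best responses — vs U: N (payoff 0); vs V: M (payoff 6); vs W: N (payoff 4); vs X: M (payoff 0); vs Y: O (payoff 2).
No cell has both players best-responding. For instance, Firm 1's best reply to L is X, but against X Firm 2 prefers M over L.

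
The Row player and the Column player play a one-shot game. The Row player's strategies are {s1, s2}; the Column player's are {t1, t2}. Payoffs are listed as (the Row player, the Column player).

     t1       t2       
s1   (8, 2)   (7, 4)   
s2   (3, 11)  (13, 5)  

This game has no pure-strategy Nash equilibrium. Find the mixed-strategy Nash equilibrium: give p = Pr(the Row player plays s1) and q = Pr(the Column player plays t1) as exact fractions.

p = 3/4, q = 6/11

Each player's mixing probability is pinned down by making the *other* player indifferent.
The Column player indifferent between t1 and t2: p·2 + (1−p)·11 = p·4 + (1−p)·5 ⟹ 11 + (-9)p = 5 + (-1)p ⟹ p = 3/4.
The Row player indifferent between s1 and s2: q·8 + (1−q)·7 = q·3 + (1−q)·13 ⟹ 7 + 1q = 13 + (-10)q ⟹ q = 6/11.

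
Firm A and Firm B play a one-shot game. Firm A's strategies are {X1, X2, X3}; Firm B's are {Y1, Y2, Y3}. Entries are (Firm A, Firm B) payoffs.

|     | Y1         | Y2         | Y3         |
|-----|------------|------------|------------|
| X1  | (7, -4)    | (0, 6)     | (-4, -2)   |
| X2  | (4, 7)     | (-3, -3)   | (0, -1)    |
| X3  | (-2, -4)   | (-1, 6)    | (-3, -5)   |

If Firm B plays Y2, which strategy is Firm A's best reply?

With Firm B fixed at Y2, Firm A's payoffs are: X1 → 0, X2 → -3, X3 → -1.
The maximum is 0, achieved by X1.

X1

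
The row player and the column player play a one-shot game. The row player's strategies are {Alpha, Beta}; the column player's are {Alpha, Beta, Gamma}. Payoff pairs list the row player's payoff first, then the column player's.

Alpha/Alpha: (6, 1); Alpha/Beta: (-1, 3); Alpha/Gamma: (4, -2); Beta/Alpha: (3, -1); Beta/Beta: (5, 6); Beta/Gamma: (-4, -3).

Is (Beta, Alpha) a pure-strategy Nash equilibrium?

Holding the column player at Alpha: the row player gets 3 from Beta but could get 6 by switching to Alpha. The row player has a profitable deviation.

No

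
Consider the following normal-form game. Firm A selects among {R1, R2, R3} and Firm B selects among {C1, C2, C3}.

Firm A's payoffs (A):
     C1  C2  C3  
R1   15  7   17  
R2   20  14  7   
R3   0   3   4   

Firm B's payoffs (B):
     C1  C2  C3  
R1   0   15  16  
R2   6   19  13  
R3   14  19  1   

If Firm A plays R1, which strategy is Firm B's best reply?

With Firm A fixed at R1, Firm B's payoffs are: C1 → 0, C2 → 15, C3 → 16.
The maximum is 16, achieved by C3.

C3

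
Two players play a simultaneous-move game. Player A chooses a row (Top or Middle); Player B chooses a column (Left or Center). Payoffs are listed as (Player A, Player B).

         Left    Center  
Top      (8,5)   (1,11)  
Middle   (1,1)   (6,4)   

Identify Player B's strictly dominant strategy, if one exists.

A strategy is strictly dominant if it gives Player B a strictly higher payoff than every other strategy, against every choice by the opponent.
Center strictly dominates: vs Top: 11 > 5; vs Middle: 4 > 1.

Center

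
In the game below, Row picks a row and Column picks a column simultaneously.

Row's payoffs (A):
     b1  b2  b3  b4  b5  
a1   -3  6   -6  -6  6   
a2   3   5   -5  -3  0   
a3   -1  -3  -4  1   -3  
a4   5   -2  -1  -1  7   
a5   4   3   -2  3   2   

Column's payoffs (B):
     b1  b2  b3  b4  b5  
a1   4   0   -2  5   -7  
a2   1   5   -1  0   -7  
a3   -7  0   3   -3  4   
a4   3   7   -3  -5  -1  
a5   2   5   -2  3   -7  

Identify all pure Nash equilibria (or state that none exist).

There is no pure-strategy Nash equilibrium

A profile is a Nash equilibrium when each player is best-responding to the other.
Row's best responses — vs b1: a4 (payoff 5); vs b2: a1 (payoff 6); vs b3: a4 (payoff -1); vs b4: a5 (payoff 3); vs b5: a4 (payoff 7).
Column's best responses — vs a1: b4 (payoff 5); vs a2: b2 (payoff 5); vs a3: b5 (payoff 4); vs a4: b2 (payoff 7); vs a5: b2 (payoff 5).
No cell has both players best-responding. For instance, Row's best reply to b2 is a1, but against a1 Column prefers b4 over b2.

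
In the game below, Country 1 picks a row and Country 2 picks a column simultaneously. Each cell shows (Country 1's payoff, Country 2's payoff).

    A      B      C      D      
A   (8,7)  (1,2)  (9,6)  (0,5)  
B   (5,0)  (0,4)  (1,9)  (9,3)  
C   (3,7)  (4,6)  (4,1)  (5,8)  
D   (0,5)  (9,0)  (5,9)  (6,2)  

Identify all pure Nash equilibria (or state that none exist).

Check mutual best responses: a cell is a NE iff neither player can gain by unilaterally deviating.
Country 1's best responses — vs A: A (payoff 8); vs B: D (payoff 9); vs C: A (payoff 9); vs D: B (payoff 9).
Country 2's best responses — vs A: A (payoff 7); vs B: C (payoff 9); vs C: D (payoff 8); vs D: C (payoff 9).
The only mutual best response is (A, A); neither player gains by switching there.

(A, A)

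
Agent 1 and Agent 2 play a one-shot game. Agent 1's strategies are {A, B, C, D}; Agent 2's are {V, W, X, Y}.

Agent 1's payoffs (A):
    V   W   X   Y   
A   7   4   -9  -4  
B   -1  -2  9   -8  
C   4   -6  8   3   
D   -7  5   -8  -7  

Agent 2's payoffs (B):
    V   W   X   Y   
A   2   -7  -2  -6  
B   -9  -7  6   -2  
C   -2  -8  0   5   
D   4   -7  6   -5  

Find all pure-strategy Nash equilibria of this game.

(A, V), (B, X), and (C, Y)

Find each player's best response to every opponent strategy; NE are the intersections.
Agent 1's best responses — vs V: A (payoff 7); vs W: D (payoff 5); vs X: B (payoff 9); vs Y: C (payoff 3).
Agent 2's best responses — vs A: V (payoff 2); vs B: X (payoff 6); vs C: Y (payoff 5); vs D: X (payoff 6).
Mutual best responses occur at (A, V), (B, X), and (C, Y); at each, neither player gains by switching.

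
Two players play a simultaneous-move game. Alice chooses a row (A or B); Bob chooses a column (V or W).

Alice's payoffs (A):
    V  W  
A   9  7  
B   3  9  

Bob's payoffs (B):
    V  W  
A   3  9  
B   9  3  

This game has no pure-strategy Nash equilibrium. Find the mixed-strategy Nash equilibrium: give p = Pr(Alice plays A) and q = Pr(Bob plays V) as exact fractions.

p = 1/2, q = 1/4

In a mixed NE each player is indifferent between their pure strategies, so the opponent's mix sets the indifference.
Bob indifferent between V and W: p·3 + (1−p)·9 = p·9 + (1−p)·3 ⟹ 9 + (-6)p = 3 + 6p ⟹ p = 1/2.
Alice indifferent between A and B: q·9 + (1−q)·7 = q·3 + (1−q)·9 ⟹ 7 + 2q = 9 + (-6)q ⟹ q = 1/4.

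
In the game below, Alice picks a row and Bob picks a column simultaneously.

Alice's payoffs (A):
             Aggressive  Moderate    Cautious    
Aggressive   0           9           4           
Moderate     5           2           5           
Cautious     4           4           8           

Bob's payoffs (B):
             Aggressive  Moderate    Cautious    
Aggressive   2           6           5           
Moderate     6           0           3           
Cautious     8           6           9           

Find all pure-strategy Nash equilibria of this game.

(Aggressive, Moderate), (Moderate, Aggressive), and (Cautious, Cautious)

Check mutual best responses: a cell is a NE iff neither player can gain by unilaterally deviating.
Alice's best responses — vs Aggressive: Moderate (payoff 5); vs Moderate: Aggressive (payoff 9); vs Cautious: Cautious (payoff 8).
Bob's best responses — vs Aggressive: Moderate (payoff 6); vs Moderate: Aggressive (payoff 6); vs Cautious: Cautious (payoff 9).
Mutual best responses occur at (Aggressive, Moderate), (Moderate, Aggressive), and (Cautious, Cautious); at each, neither player gains by switching.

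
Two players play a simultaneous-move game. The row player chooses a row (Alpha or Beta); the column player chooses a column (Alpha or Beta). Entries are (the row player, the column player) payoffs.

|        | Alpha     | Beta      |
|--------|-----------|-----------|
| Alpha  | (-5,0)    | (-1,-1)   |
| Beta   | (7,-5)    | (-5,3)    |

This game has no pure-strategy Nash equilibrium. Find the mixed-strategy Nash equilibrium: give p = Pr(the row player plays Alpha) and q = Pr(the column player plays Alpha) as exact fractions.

p = 8/9, q = 1/4

In a mixed NE each player is indifferent between their pure strategies, so the opponent's mix sets the indifference.
The column player indifferent between Alpha and Beta: p·0 + (1−p)·(-5) = p·(-1) + (1−p)·3 ⟹ (-5) + 5p = 3 + (-4)p ⟹ p = 8/9.
The row player indifferent between Alpha and Beta: q·(-5) + (1−q)·(-1) = q·7 + (1−q)·(-5) ⟹ (-1) + (-4)q = (-5) + 12q ⟹ q = 1/4.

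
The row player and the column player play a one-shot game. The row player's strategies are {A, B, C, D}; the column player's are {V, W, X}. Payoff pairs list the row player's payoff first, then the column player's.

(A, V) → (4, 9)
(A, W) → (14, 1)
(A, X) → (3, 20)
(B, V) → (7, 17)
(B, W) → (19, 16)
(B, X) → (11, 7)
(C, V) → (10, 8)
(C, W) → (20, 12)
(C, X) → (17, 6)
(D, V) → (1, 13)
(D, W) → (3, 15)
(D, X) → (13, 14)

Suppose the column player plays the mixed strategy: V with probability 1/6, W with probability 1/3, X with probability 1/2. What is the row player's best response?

C

The row player's best reply maximizes expected payoff against the mix.
A: (1/6)·4 + (1/3)·14 + (1/2)·3 = 41/6
B: (1/6)·7 + (1/3)·19 + (1/2)·11 = 13
C: (1/6)·10 + (1/3)·20 + (1/2)·17 = 101/6
D: (1/6)·1 + (1/3)·3 + (1/2)·13 = 23/3
Highest expected payoff is 101/6, from C.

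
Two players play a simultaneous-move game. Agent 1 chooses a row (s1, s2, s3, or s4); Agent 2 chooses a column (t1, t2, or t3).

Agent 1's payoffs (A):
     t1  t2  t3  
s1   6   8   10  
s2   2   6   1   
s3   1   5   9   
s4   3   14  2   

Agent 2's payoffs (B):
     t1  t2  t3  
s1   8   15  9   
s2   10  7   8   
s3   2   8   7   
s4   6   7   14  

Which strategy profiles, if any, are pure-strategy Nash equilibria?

Check mutual best responses: a cell is a NE iff neither player can gain by unilaterally deviating.
Agent 1's best responses — vs t1: s1 (payoff 6); vs t2: s4 (payoff 14); vs t3: s1 (payoff 10).
Agent 2's best responses — vs s1: t2 (payoff 15); vs s2: t1 (payoff 10); vs s3: t2 (payoff 8); vs s4: t3 (payoff 14).
No cell has both players best-responding. For instance, Agent 1's best reply to t3 is s1, but against s1 Agent 2 prefers t2 over t3.

None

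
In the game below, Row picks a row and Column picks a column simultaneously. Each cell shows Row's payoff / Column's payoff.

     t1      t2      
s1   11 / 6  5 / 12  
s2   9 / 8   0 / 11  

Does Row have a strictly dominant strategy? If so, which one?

s1

A strategy is strictly dominant if it gives Row a strictly higher payoff than every other strategy, against every choice by the opponent.
s1 strictly dominates: vs t1: 11 > 9; vs t2: 5 > 0.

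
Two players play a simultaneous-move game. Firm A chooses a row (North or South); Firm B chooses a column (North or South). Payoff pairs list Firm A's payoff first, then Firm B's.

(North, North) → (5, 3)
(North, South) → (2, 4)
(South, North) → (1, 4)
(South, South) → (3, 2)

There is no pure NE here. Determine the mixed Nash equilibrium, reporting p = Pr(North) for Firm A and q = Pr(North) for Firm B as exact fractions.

Each player's mixing probability is pinned down by making the *other* player indifferent.
Firm B indifferent between North and South: p·3 + (1−p)·4 = p·4 + (1−p)·2 ⟹ 4 + (-1)p = 2 + 2p ⟹ p = 2/3.
Firm A indifferent between North and South: q·5 + (1−q)·2 = q·1 + (1−q)·3 ⟹ 2 + 3q = 3 + (-2)q ⟹ q = 1/5.

p = 2/3, q = 1/5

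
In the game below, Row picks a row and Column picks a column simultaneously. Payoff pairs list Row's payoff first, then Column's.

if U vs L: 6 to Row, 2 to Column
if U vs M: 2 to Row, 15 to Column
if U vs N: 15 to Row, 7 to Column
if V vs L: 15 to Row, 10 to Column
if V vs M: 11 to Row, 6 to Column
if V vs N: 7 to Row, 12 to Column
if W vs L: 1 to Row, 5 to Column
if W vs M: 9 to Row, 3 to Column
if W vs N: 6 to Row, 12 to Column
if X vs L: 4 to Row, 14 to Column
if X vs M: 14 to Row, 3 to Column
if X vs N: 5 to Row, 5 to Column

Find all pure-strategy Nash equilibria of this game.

Find each player's best response to every opponent strategy; NE are the intersections.
Row's best responses — vs L: V (payoff 15); vs M: X (payoff 14); vs N: U (payoff 15).
Column's best responses — vs U: M (payoff 15); vs V: N (payoff 12); vs W: N (payoff 12); vs X: L (payoff 14).
No cell has both players best-responding. For instance, Row's best reply to L is V, but against V Column prefers N over L.

None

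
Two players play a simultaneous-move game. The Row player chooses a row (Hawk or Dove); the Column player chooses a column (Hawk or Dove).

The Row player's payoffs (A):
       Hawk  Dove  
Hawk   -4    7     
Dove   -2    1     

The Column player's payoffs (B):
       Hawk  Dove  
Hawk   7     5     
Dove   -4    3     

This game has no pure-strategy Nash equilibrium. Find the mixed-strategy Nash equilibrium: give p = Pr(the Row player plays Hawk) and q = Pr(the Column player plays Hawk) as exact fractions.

p = 7/9, q = 3/4

Each player's mixing probability is pinned down by making the *other* player indifferent.
The Column player indifferent between Hawk and Dove: p·7 + (1−p)·(-4) = p·5 + (1−p)·3 ⟹ (-4) + 11p = 3 + 2p ⟹ p = 7/9.
The Row player indifferent between Hawk and Dove: q·(-4) + (1−q)·7 = q·(-2) + (1−q)·1 ⟹ 7 + (-11)q = 1 + (-3)q ⟹ q = 3/4.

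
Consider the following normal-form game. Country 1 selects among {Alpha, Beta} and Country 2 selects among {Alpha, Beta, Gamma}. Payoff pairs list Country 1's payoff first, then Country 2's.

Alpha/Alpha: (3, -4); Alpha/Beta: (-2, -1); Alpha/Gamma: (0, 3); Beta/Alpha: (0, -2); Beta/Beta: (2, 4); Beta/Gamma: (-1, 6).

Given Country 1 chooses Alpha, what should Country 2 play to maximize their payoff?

Gamma

With Country 1 fixed at Alpha, Country 2's payoffs are: Alpha → -4, Beta → -1, Gamma → 3.
The maximum is 3, achieved by Gamma.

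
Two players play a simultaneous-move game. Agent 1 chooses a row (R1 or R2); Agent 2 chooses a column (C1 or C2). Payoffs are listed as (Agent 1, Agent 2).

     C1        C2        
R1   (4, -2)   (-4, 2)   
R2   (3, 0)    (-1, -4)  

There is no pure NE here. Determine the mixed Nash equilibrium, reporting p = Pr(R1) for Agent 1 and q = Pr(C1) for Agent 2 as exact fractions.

p = 1/2, q = 3/4

In a mixed NE each player is indifferent between their pure strategies, so the opponent's mix sets the indifference.
Agent 2 indifferent between C1 and C2: p·(-2) + (1−p)·0 = p·2 + (1−p)·(-4) ⟹ 0 + (-2)p = (-4) + 6p ⟹ p = 1/2.
Agent 1 indifferent between R1 and R2: q·4 + (1−q)·(-4) = q·3 + (1−q)·(-1) ⟹ (-4) + 8q = (-1) + 4q ⟹ q = 3/4.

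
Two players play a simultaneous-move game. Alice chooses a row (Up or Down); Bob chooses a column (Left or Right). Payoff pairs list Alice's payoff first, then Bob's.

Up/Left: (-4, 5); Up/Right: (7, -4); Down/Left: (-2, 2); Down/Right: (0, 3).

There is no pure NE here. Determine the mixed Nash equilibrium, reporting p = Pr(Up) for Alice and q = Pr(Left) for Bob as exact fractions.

In a mixed NE each player is indifferent between their pure strategies, so the opponent's mix sets the indifference.
Bob indifferent between Left and Right: p·5 + (1−p)·2 = p·(-4) + (1−p)·3 ⟹ 2 + 3p = 3 + (-7)p ⟹ p = 1/10.
Alice indifferent between Up and Down: q·(-4) + (1−q)·7 = q·(-2) + (1−q)·0 ⟹ 7 + (-11)q = 0 + (-2)q ⟹ q = 7/9.

p = 1/10, q = 7/9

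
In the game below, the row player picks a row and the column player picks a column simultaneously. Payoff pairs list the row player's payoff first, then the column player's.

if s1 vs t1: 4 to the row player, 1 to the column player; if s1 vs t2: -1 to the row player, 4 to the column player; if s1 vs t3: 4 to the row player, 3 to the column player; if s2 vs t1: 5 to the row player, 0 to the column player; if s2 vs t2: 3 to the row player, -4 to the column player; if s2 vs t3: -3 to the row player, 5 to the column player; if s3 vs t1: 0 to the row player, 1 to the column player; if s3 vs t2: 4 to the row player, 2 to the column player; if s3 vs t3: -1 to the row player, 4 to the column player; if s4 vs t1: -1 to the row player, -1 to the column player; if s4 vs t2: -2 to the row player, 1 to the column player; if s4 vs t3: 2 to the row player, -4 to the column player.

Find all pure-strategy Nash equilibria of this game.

Check mutual best responses: a cell is a NE iff neither player can gain by unilaterally deviating.
The row player's best responses — vs t1: s2 (payoff 5); vs t2: s3 (payoff 4); vs t3: s1 (payoff 4).
The column player's best responses — vs s1: t2 (payoff 4); vs s2: t3 (payoff 5); vs s3: t3 (payoff 4); vs s4: t2 (payoff 1).
No cell has both players best-responding. For instance, the row player's best reply to t1 is s2, but against s2 the column player prefers t3 over t1.

There is no pure-strategy Nash equilibrium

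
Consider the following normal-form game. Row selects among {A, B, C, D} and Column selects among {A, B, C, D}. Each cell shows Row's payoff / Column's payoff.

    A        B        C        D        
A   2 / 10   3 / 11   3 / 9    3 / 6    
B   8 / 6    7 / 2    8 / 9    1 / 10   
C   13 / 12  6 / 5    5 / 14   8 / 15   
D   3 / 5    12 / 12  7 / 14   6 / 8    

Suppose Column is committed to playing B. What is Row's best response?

D

With Column fixed at B, Row's payoffs are: A → 3, B → 7, C → 6, D → 12.
The maximum is 12, achieved by D.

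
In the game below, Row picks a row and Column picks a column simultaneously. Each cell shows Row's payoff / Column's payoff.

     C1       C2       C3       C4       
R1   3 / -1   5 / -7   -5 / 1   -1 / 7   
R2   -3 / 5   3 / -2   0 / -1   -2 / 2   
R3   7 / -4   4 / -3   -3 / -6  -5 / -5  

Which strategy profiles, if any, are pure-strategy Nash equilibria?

(R1, C4)

A profile is a Nash equilibrium when each player is best-responding to the other.
Row's best responses — vs C1: R3 (payoff 7); vs C2: R1 (payoff 5); vs C3: R2 (payoff 0); vs C4: R1 (payoff -1).
Column's best responses — vs R1: C4 (payoff 7); vs R2: C1 (payoff 5); vs R3: C2 (payoff -3).
The only mutual best response is (R1, C4); neither player gains by switching there.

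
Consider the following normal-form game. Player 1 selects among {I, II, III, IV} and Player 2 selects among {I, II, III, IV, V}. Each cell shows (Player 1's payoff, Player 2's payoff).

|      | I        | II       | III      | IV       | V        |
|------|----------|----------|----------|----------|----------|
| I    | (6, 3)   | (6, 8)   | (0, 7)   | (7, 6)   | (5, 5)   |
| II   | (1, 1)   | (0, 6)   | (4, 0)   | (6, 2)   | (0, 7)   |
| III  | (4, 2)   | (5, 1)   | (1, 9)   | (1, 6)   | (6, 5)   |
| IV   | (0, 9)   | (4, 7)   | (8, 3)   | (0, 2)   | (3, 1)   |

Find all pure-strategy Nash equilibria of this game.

A profile is a Nash equilibrium when each player is best-responding to the other.
Player 1's best responses — vs I: I (payoff 6); vs II: I (payoff 6); vs III: IV (payoff 8); vs IV: I (payoff 7); vs V: III (payoff 6).
Player 2's best responses — vs I: II (payoff 8); vs II: V (payoff 7); vs III: III (payoff 9); vs IV: I (payoff 9).
The only mutual best response is (I, II); neither player gains by switching there.

(I, II)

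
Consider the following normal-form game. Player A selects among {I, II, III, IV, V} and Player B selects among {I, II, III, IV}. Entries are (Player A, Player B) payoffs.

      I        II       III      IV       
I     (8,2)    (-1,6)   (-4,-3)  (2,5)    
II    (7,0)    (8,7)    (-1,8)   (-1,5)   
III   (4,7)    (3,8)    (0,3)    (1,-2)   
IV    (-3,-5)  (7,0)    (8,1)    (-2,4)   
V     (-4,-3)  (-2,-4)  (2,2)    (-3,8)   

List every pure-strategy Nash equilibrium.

None

Check mutual best responses: a cell is a NE iff neither player can gain by unilaterally deviating.
Player A's best responses — vs I: I (payoff 8); vs II: II (payoff 8); vs III: IV (payoff 8); vs IV: I (payoff 2).
Player B's best responses — vs I: II (payoff 6); vs II: III (payoff 8); vs III: II (payoff 8); vs IV: IV (payoff 4); vs V: IV (payoff 8).
No cell has both players best-responding. For instance, Player A's best reply to IV is I, but against I Player B prefers II over IV.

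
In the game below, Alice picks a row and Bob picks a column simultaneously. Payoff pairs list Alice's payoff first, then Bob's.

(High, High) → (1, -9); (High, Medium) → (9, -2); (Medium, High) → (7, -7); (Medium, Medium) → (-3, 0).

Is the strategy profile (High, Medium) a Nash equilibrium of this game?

Holding Bob at Medium: Alice gets 9 from High, versus -3 from Medium. No profitable deviation for Alice.
Holding Alice at High: Bob gets -2 from Medium, versus -9 from High. No profitable deviation for Bob either.

Yes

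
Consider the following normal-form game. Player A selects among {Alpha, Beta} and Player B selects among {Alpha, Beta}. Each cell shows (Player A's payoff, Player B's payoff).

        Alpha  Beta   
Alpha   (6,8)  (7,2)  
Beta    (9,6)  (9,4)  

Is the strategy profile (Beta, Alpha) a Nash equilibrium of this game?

Holding Player B at Alpha: Player A gets 9 from Beta, versus 6 from Alpha. No profitable deviation for Player A.
Holding Player A at Beta: Player B gets 6 from Alpha, versus 4 from Beta. No profitable deviation for Player B either.

Yes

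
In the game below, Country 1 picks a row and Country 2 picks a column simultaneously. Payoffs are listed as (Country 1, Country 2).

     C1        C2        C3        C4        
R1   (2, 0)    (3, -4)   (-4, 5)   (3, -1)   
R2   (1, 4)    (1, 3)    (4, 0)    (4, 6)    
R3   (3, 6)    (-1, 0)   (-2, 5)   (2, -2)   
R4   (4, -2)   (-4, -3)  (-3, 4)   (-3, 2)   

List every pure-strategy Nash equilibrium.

(R2, C4)

A profile is a Nash equilibrium when each player is best-responding to the other.
Country 1's best responses — vs C1: R4 (payoff 4); vs C2: R1 (payoff 3); vs C3: R2 (payoff 4); vs C4: R2 (payoff 4).
Country 2's best responses — vs R1: C3 (payoff 5); vs R2: C4 (payoff 6); vs R3: C1 (payoff 6); vs R4: C3 (payoff 4).
The only mutual best response is (R2, C4); neither player gains by switching there.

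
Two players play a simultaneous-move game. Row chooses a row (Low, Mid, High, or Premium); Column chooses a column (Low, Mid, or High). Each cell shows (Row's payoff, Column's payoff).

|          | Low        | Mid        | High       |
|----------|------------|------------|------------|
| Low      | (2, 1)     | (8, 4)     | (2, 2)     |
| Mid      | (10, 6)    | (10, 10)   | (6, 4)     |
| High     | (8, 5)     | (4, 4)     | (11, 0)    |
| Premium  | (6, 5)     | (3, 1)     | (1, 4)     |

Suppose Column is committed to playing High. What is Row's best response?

With Column fixed at High, Row's payoffs are: Low → 2, Mid → 6, High → 11, Premium → 1.
The maximum is 11, achieved by High.

High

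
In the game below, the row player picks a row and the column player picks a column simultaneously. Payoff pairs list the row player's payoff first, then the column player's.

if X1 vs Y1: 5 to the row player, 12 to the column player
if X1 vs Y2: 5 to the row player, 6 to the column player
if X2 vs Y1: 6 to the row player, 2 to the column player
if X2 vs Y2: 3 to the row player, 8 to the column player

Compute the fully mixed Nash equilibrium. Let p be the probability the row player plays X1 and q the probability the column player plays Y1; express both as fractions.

p = 1/2, q = 2/3

In a mixed NE each player is indifferent between their pure strategies, so the opponent's mix sets the indifference.
The column player indifferent between Y1 and Y2: p·12 + (1−p)·2 = p·6 + (1−p)·8 ⟹ 2 + 10p = 8 + (-2)p ⟹ p = 1/2.
The row player indifferent between X1 and X2: q·5 + (1−q)·5 = q·6 + (1−q)·3 ⟹ 5 + 0q = 3 + 3q ⟹ q = 2/3.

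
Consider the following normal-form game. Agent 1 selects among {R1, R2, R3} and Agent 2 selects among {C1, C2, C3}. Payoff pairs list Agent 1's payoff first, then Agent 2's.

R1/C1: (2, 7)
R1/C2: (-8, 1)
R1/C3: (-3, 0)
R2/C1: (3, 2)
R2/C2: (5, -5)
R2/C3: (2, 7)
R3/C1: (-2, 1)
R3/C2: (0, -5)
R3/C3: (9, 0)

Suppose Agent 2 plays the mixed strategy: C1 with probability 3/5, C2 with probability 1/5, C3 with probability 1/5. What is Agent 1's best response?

R2

Agent 1's best reply maximizes expected payoff against the mix.
R1: (3/5)·2 + (1/5)·(-8) + (1/5)·(-3) = -1
R2: (3/5)·3 + (1/5)·5 + (1/5)·2 = 16/5
R3: (3/5)·(-2) + (1/5)·0 + (1/5)·9 = 3/5
Highest expected payoff is 16/5, from R2.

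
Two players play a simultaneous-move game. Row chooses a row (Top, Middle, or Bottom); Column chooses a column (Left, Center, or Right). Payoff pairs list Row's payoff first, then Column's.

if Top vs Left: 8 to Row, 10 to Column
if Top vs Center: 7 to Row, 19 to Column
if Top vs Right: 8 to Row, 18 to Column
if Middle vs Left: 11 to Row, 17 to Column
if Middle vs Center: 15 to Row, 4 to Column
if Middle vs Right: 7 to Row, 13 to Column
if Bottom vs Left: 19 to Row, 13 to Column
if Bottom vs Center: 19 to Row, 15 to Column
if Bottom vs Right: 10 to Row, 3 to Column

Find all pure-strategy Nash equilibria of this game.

(Bottom, Center)

Find each player's best response to every opponent strategy; NE are the intersections.
Row's best responses — vs Left: Bottom (payoff 19); vs Center: Bottom (payoff 19); vs Right: Bottom (payoff 10).
Column's best responses — vs Top: Center (payoff 19); vs Middle: Left (payoff 17); vs Bottom: Center (payoff 15).
The only mutual best response is (Bottom, Center); neither player gains by switching there.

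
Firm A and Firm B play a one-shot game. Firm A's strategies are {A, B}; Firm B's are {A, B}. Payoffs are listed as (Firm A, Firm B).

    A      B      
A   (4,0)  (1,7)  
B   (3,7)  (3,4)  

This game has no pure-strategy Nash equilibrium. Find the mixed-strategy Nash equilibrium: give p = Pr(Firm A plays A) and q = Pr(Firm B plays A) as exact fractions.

p = 3/10, q = 2/3

In a mixed NE each player is indifferent between their pure strategies, so the opponent's mix sets the indifference.
Firm B indifferent between A and B: p·0 + (1−p)·7 = p·7 + (1−p)·4 ⟹ 7 + (-7)p = 4 + 3p ⟹ p = 3/10.
Firm A indifferent between A and B: q·4 + (1−q)·1 = q·3 + (1−q)·3 ⟹ 1 + 3q = 3 + 0q ⟹ q = 2/3.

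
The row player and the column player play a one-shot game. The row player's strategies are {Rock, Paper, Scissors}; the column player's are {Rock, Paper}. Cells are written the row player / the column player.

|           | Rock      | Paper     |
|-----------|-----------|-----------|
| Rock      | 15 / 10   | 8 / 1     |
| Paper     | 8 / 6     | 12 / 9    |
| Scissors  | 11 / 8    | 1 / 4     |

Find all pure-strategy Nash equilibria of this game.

(Rock, Rock) and (Paper, Paper)

A profile is a Nash equilibrium when each player is best-responding to the other.
The row player's best responses — vs Rock: Rock (payoff 15); vs Paper: Paper (payoff 12).
The column player's best responses — vs Rock: Rock (payoff 10); vs Paper: Paper (payoff 9); vs Scissors: Rock (payoff 8).
Mutual best responses occur at (Rock, Rock) and (Paper, Paper); at each, neither player gains by switching.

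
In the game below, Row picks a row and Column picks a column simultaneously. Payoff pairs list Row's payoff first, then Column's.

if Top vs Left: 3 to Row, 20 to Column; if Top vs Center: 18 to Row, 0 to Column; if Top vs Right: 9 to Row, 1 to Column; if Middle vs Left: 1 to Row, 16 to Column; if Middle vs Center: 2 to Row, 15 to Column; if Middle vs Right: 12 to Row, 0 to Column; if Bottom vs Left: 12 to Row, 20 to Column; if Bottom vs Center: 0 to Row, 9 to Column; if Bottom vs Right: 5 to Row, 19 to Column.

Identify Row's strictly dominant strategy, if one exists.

No strictly dominant strategy

Check whether one of Row's strategies beats all alternatives regardless of what the opponent does.
Top is not dominant: against Left, Bottom gives 12 > 3.
Middle is not dominant: against Left, Top gives 3 > 1.
Bottom is not dominant: against Center, Top gives 18 > 0.
No single strategy is best against every opponent action.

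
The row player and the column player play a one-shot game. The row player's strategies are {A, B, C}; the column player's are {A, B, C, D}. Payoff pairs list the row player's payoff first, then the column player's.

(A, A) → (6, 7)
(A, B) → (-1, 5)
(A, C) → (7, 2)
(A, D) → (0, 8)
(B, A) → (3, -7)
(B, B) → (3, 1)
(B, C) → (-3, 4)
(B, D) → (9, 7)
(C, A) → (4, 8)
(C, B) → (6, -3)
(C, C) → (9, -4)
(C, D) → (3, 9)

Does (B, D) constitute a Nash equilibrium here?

Holding the column player at D: the row player gets 9 from B, versus 0 from A, 3 from C. No profitable deviation for the row player.
Holding the row player at B: the column player gets 7 from D, versus -7 from A, 1 from B, 4 from C. No profitable deviation for the column player either.

Yes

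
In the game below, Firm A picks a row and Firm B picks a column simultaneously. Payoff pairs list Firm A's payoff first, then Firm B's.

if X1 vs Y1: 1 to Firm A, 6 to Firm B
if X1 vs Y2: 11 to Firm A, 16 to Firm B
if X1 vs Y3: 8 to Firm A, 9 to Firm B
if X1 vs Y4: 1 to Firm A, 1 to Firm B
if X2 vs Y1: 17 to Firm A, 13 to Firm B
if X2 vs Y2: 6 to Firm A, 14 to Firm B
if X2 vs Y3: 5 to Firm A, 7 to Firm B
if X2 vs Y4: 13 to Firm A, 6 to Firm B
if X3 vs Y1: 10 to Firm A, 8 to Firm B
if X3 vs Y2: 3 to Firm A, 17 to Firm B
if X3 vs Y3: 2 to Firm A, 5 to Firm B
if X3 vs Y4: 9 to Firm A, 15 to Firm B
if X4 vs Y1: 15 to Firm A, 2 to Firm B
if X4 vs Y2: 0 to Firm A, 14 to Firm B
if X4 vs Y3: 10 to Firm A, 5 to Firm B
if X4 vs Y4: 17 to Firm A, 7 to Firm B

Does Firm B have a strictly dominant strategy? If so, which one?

A strategy is strictly dominant if it gives Firm B a strictly higher payoff than every other strategy, against every choice by the opponent.
Y2 strictly dominates: vs X1: 16 > each of {6, 9, 1}; vs X2: 14 > each of {13, 7, 6}; vs X3: 17 > each of {8, 5, 15}; vs X4: 14 > each of {2, 5, 7}.

Y2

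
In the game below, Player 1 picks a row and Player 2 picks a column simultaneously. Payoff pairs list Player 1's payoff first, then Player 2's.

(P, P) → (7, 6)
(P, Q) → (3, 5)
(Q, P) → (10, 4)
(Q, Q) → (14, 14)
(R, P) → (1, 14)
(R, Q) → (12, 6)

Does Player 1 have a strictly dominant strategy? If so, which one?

Q

Check whether one of Player 1's strategies beats all alternatives regardless of what the opponent does.
Q strictly dominates: vs P: 10 > each of {7, 1}; vs Q: 14 > each of {3, 12}.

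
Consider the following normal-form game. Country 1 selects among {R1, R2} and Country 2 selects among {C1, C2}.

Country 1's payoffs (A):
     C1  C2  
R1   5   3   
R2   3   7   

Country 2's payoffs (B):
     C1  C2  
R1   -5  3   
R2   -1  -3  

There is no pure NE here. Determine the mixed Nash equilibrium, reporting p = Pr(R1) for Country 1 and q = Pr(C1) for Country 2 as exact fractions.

In a mixed NE each player is indifferent between their pure strategies, so the opponent's mix sets the indifference.
Country 2 indifferent between C1 and C2: p·(-5) + (1−p)·(-1) = p·3 + (1−p)·(-3) ⟹ (-1) + (-4)p = (-3) + 6p ⟹ p = 1/5.
Country 1 indifferent between R1 and R2: q·5 + (1−q)·3 = q·3 + (1−q)·7 ⟹ 3 + 2q = 7 + (-4)q ⟹ q = 2/3.

p = 1/5, q = 2/3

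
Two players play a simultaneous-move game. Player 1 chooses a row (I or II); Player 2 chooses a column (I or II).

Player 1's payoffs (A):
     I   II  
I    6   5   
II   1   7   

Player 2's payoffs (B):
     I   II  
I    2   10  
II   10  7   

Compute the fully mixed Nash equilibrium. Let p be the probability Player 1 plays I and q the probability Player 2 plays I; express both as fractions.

Each player's mixing probability is pinned down by making the *other* player indifferent.
Player 2 indifferent between I and II: p·2 + (1−p)·10 = p·10 + (1−p)·7 ⟹ 10 + (-8)p = 7 + 3p ⟹ p = 3/11.
Player 1 indifferent between I and II: q·6 + (1−q)·5 = q·1 + (1−q)·7 ⟹ 5 + 1q = 7 + (-6)q ⟹ q = 2/7.

p = 3/11, q = 2/7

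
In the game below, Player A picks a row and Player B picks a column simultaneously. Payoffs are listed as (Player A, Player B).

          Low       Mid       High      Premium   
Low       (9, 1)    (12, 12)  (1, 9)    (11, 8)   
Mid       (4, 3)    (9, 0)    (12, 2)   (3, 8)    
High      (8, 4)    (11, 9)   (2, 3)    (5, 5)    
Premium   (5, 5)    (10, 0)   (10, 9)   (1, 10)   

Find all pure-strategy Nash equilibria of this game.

(Low, Mid)

Check mutual best responses: a cell is a NE iff neither player can gain by unilaterally deviating.
Player A's best responses — vs Low: Low (payoff 9); vs Mid: Low (payoff 12); vs High: Mid (payoff 12); vs Premium: Low (payoff 11).
Player B's best responses — vs Low: Mid (payoff 12); vs Mid: Premium (payoff 8); vs High: Mid (payoff 9); vs Premium: Premium (payoff 10).
The only mutual best response is (Low, Mid); neither player gains by switching there.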